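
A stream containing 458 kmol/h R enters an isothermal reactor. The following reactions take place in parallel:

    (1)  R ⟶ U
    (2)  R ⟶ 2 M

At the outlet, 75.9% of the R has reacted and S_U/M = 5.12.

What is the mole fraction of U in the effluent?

0.648

Conversion of R: R consumed = 0.759 × 458 = 347.6 kmol/h = 1ξ₁ + 1ξ₂.
Selectivity: 1ξ₁ / (2ξ₂) = 5.12 → ξ₁ = 10.24 ξ₂.
Substitute: (1·10.24 + 1) ξ₂ = 347.6 → ξ₂ = 30.93 kmol/h, ξ₁ = 316.7 kmol/h.
Outlet amounts (n = n₀ + Σ ν·ξ):
  R: 458 − 1(316.7) − 1(30.93) = 110.4
  U: 0 + 1(316.7) = 316.7
  M: 0 + 2(30.93) = 61.85
Total out = 488.9 kmol/h; y_U = 316.7 / 488.9 = 0.6477.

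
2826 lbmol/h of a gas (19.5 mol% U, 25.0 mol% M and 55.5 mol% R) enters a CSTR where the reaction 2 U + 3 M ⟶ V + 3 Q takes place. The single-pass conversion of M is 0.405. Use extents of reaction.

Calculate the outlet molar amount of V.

M reacted = 0.405 × 706.5 = 286.1 lbmol/h; ν_M = −3, so ξ = 286.1/3 = 95.38 lbmol/h.
Outlet amounts (n = n₀ + ν ξ):
  U: 551.1 − 2(95.38) = 360.3
  M: 706.5 − 3(95.38) = 420.4
  V: 0 + 1(95.38) = 95.38
  Q: 0 + 3(95.38) = 286.1
  R: 1568 (inert)

95.4 lbmol/h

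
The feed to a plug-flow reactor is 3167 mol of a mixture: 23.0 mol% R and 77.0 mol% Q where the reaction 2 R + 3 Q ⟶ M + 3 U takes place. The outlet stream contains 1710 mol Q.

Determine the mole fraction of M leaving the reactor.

0.0831

For Q: n = n₀ − 3ξ → 1710 = 2439 − 3ξ, giving ξ = 242.9 mol.
Outlet amounts (n = n₀ + ν ξ):
  R: 728.4 − 2(242.9) = 242.7
  Q: 2439 − 3(242.9) = 1710
  M: 0 + 1(242.9) = 242.9
  U: 0 + 3(242.9) = 728.6
Total out = 2924 mol; y_M = 242.9 / 2924 = 0.08305.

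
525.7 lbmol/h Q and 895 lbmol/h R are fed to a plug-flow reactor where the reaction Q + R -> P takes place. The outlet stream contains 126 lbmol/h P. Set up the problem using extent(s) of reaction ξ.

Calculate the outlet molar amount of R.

769 lbmol/h

For P: n = n₀ + 1ξ → 126 = 0 + 1ξ, giving ξ = 126 lbmol/h.
Outlet amounts (n = n₀ + ν ξ):
  Q: 525.7 − 1(126) = 399.7
  R: 895 − 1(126) = 769
  P: 0 + 1(126) = 126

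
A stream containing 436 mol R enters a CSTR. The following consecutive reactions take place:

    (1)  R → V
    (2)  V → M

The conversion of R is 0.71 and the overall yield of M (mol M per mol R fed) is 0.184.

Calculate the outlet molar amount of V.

Conversion of R: R consumed = 1ξ₁ = 0.71 × 436 → ξ₁ = 309.6 mol.
Yield of M: 1ξ₂ / 436 = 0.184 → ξ₂ = 80.22 mol.
Outlet amounts (n = n₀ + Σ ν·ξ):
  R: 436 − 1(309.6) = 126.4
  V: 0 + 1(309.6) − 1(80.22) = 229.3
  M: 0 + 1(80.22) = 80.22

229 mol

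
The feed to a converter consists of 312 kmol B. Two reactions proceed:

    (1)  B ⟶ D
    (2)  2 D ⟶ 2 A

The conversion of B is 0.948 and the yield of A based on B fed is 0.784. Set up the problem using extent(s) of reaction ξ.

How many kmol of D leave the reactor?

Conversion of B: B consumed = 1ξ₁ = 0.948 × 312 → ξ₁ = 295.8 kmol.
Yield of A: 2ξ₂ / 312 = 0.784 → ξ₂ = 122.3 kmol.
Outlet amounts (n = n₀ + Σ ν·ξ):
  B: 312 − 1(295.8) = 16.22
  D: 0 + 1(295.8) − 2(122.3) = 51.17
  A: 0 + 2(122.3) = 244.6

51.2 kmol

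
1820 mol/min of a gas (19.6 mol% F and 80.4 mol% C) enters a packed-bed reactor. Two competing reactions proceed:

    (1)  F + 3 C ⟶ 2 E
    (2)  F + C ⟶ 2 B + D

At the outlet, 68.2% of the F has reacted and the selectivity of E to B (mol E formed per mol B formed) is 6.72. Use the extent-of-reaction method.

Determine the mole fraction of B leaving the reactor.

Conversion of F: F consumed = 0.682 × 356.7 = 243.3 mol/min = 1ξ₁ + 1ξ₂.
Selectivity: 2ξ₁ / (2ξ₂) = 6.72 → ξ₁ = 6.72 ξ₂.
Substitute: (1·6.72 + 1) ξ₂ = 243.3 → ξ₂ = 31.51 mol/min, ξ₁ = 211.8 mol/min.
Outlet amounts (n = n₀ + Σ ν·ξ):
  F: 356.7 − 1(211.8) − 1(31.51) = 113.4
  C: 1463 − 3(211.8) − 1(31.51) = 796.5
  E: 0 + 2(211.8) = 423.5
  B: 0 + 2(31.51) = 63.03
  D: 0 + 1(31.51) = 31.51
Total out = 1428 mol/min; y_B = 63.03 / 1428 = 0.04414.

0.0441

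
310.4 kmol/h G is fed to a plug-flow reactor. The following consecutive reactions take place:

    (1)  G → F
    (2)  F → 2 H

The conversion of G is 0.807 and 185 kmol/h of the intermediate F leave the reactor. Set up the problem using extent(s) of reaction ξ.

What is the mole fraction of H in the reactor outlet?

0.348

Conversion of G: G consumed = 1ξ₁ = 0.807 × 310.4 → ξ₁ = 250.5 kmol/h.
F balance: n_F = 0 + 1ξ₁ − 1ξ₂ = 185 → ξ₂ = (1·250.5 − 185)/1 = 65.49 kmol/h.
Outlet amounts (n = n₀ + Σ ν·ξ):
  G: 310.4 − 1(250.5) = 59.91
  F: 0 + 1(250.5) − 1(65.49) = 185
  H: 0 + 2(65.49) = 131
Total out = 375.9 kmol/h; y_H = 131 / 375.9 = 0.3485.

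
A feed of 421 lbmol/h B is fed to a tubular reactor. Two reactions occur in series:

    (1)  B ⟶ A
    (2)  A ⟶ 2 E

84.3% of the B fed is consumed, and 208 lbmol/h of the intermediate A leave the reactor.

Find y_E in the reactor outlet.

0.517

Conversion of B: B consumed = 1ξ₁ = 0.843 × 421 → ξ₁ = 354.9 lbmol/h.
A balance: n_A = 0 + 1ξ₁ − 1ξ₂ = 208 → ξ₂ = (1·354.9 − 208)/1 = 146.9 lbmol/h.
Outlet amounts (n = n₀ + Σ ν·ξ):
  B: 421 − 1(354.9) = 66.1
  A: 0 + 1(354.9) − 1(146.9) = 208
  E: 0 + 2(146.9) = 293.8
Total out = 567.9 lbmol/h; y_E = 293.8 / 567.9 = 0.5174.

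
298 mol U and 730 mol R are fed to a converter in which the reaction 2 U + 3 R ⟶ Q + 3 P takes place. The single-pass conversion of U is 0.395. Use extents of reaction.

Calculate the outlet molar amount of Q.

U reacted = 0.395 × 298 = 117.7 mol; ν_U = −2, so ξ = 117.7/2 = 58.86 mol.
Outlet amounts (n = n₀ + ν ξ):
  U: 298 − 2(58.86) = 180.3
  R: 730 − 3(58.86) = 553.4
  Q: 0 + 1(58.86) = 58.86
  P: 0 + 3(58.86) = 176.6

58.9 mol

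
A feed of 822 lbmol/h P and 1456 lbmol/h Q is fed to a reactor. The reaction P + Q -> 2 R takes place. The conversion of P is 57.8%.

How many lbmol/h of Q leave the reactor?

981 lbmol/h

P reacted = 0.578 × 822 = 475.1 lbmol/h; ν_P = −1, so ξ = 475.1/1 = 475.1 lbmol/h.
Outlet amounts (n = n₀ + ν ξ):
  P: 822 − 1(475.1) = 346.9
  Q: 1456 − 1(475.1) = 980.9
  R: 0 + 2(475.1) = 950.2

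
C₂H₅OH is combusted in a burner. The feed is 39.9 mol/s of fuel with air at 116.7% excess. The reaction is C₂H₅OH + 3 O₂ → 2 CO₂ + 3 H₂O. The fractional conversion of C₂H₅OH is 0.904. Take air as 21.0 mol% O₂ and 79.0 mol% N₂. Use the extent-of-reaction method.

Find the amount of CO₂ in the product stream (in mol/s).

Stoichiometric O₂ = 3 × 39.9 = 119.7 mol/s; O₂ fed = 119.7 × 2.167 = 259.4 mol/s.
N₂ fed = 259.4 × 79/21 = 975.8 mol/s.
Fuel reacted = 0.904 × 39.9 → ξ = 36.07 mol/s.
Outlet (n = n₀ + ν ξ):
  C₂H₅OH: 39.9 − 1(36.07) = 3.83
  O₂: 259.4 − 3(36.07) = 151.2
  N₂: 975.8 (inert)
  CO₂: 0 + 2(36.07) = 72.14
  H₂O: 0 + 3(36.07) = 108.2

72.1 mol/s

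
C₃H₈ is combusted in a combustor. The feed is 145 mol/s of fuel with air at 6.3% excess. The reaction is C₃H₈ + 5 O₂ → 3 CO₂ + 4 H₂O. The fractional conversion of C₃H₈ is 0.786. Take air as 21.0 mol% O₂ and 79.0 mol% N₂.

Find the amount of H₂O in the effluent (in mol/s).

456 mol/s

Stoichiometric O₂ = 5 × 145 = 725 mol/s; O₂ fed = 725 × 1.063 = 770.7 mol/s.
N₂ fed = 770.7 × 79/21 = 2899 mol/s.
Fuel reacted = 0.786 × 145 → ξ = 114 mol/s.
Outlet (n = n₀ + ν ξ):
  C₃H₈: 145 − 1(114) = 31.03
  O₂: 770.7 − 5(114) = 200.8
  N₂: 2899 (inert)
  CO₂: 0 + 3(114) = 341.9
  H₂O: 0 + 4(114) = 455.9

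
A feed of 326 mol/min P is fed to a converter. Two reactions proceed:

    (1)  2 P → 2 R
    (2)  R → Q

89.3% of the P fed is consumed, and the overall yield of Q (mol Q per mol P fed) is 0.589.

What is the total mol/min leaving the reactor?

Conversion of P: P consumed = 2ξ₁ = 0.893 × 326 → ξ₁ = 145.6 mol/min.
Yield of Q: 1ξ₂ / 326 = 0.589 → ξ₂ = 192 mol/min.
Outlet amounts (n = n₀ + Σ ν·ξ):
  P: 326 − 2(145.6) = 34.88
  R: 0 + 2(145.6) − 1(192) = 99.1
  Q: 0 + 1(192) = 192
Total out = 34.88 + 99.1 + 192 = 326 mol/min.

326 mol/min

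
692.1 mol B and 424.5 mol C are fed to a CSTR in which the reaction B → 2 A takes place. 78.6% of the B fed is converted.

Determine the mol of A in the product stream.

B reacted = 0.786 × 692.1 = 544 mol; ν_B = −1, so ξ = 544/1 = 544 mol.
Outlet amounts (n = n₀ + ν ξ):
  B: 692.1 − 1(544) = 148.1
  A: 0 + 2(544) = 1088
  C: 424.5 (inert)

1090 mol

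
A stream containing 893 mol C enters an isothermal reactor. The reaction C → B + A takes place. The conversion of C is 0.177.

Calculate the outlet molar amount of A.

C reacted = 0.177 × 893 = 158.1 mol; ν_C = −1, so ξ = 158.1/1 = 158.1 mol.
Outlet amounts (n = n₀ + ν ξ):
  C: 893 − 1(158.1) = 734.9
  B: 0 + 1(158.1) = 158.1
  A: 0 + 1(158.1) = 158.1

158 mol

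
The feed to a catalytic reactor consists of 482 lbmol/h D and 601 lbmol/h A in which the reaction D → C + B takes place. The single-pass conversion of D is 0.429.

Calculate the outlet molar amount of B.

207 lbmol/h

D reacted = 0.429 × 482 = 206.8 lbmol/h; ν_D = −1, so ξ = 206.8/1 = 206.8 lbmol/h.
Outlet amounts (n = n₀ + ν ξ):
  D: 482 − 1(206.8) = 275.2
  C: 0 + 1(206.8) = 206.8
  B: 0 + 1(206.8) = 206.8
  A: 601 (inert)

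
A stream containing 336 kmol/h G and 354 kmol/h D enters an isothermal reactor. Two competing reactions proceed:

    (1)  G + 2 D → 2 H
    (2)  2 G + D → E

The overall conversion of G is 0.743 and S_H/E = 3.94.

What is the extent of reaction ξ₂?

ξ₂ = 62.9 kmol/h

Conversion of G: G consumed = 0.743 × 336 = 249.6 kmol/h = 1ξ₁ + 2ξ₂.
Selectivity: 2ξ₁ / (1ξ₂) = 3.94 → ξ₁ = 1.97 ξ₂.
Substitute: (1·1.97 + 2) ξ₂ = 249.6 → ξ₂ = 62.88 kmol/h, ξ₁ = 123.9 kmol/h.
Outlet amounts (n = n₀ + Σ ν·ξ):
  G: 336 − 1(123.9) − 2(62.88) = 86.35
  D: 354 − 2(123.9) − 1(62.88) = 43.35
  H: 0 + 2(123.9) = 247.8
  E: 0 + 1(62.88) = 62.88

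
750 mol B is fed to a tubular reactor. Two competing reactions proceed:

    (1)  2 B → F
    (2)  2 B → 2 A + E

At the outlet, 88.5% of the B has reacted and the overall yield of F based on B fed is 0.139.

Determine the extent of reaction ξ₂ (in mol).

ξ₂ = 228 mol

Yield of F: 1ξ₁ / 750 = 0.139 → ξ₁ = 104.3 mol.
Conversion of B: 2ξ₁ + 2ξ₂ = 0.885 × 750 = 663.8 → ξ₂ = 227.6 mol.
Outlet amounts (n = n₀ + Σ ν·ξ):
  B: 750 − 2(104.3) − 2(227.6) = 86.25
  F: 0 + 1(104.3) = 104.3
  A: 0 + 2(227.6) = 455.2
  E: 0 + 1(227.6) = 227.6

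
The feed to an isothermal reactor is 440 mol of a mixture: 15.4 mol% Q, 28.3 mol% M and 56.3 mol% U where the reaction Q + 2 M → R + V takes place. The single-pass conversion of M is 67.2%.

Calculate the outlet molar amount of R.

M reacted = 0.672 × 124.5 = 83.68 mol; ν_M = −2, so ξ = 83.68/2 = 41.84 mol.
Outlet amounts (n = n₀ + ν ξ):
  Q: 67.76 − 1(41.84) = 25.92
  M: 124.5 − 2(41.84) = 40.84
  R: 0 + 1(41.84) = 41.84
  V: 0 + 1(41.84) = 41.84
  U: 247.7 (inert)

41.8 mol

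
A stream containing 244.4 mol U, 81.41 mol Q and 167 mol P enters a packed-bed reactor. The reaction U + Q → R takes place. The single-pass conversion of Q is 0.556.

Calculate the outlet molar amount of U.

Q reacted = 0.556 × 81.41 = 45.26 mol; ν_Q = −1, so ξ = 45.26/1 = 45.26 mol.
Outlet amounts (n = n₀ + ν ξ):
  U: 244.4 − 1(45.26) = 199.1
  Q: 81.41 − 1(45.26) = 36.15
  R: 0 + 1(45.26) = 45.26
  P: 167 (inert)

199 mol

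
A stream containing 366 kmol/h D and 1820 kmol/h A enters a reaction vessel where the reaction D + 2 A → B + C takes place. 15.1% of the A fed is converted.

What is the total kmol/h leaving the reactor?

A reacted = 0.151 × 1820 = 274.8 kmol/h; ν_A = −2, so ξ = 274.8/2 = 137.4 kmol/h.
Outlet amounts (n = n₀ + ν ξ):
  D: 366 − 1(137.4) = 228.6
  A: 1820 − 2(137.4) = 1545
  B: 0 + 1(137.4) = 137.4
  C: 0 + 1(137.4) = 137.4
Total out = 228.6 + 1545 + 137.4 + 137.4 = 2049 kmol/h.

2050 kmol/h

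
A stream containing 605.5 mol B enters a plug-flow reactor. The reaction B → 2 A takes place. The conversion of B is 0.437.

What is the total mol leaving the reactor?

B reacted = 0.437 × 605.5 = 264.6 mol; ν_B = −1, so ξ = 264.6/1 = 264.6 mol.
Outlet amounts (n = n₀ + ν ξ):
  B: 605.5 − 1(264.6) = 340.9
  A: 0 + 2(264.6) = 529.2
Total out = 340.9 + 529.2 = 870.1 mol.

870 mol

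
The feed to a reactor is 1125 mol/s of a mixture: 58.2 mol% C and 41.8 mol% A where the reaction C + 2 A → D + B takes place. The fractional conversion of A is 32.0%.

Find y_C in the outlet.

A reacted = 0.32 × 470.2 = 150.5 mol/s; ν_A = −2, so ξ = 150.5/2 = 75.24 mol/s.
Outlet amounts (n = n₀ + ν ξ):
  C: 654.8 − 1(75.24) = 579.5
  A: 470.2 − 2(75.24) = 319.8
  D: 0 + 1(75.24) = 75.24
  B: 0 + 1(75.24) = 75.24
Total out = 1050 mol/s; y_C = 579.5 / 1050 = 0.552.

0.552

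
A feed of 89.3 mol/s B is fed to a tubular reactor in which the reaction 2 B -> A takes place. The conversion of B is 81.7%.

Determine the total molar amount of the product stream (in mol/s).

52.8 mol/s

B reacted = 0.817 × 89.3 = 72.96 mol/s; ν_B = −2, so ξ = 72.96/2 = 36.48 mol/s.
Outlet amounts (n = n₀ + ν ξ):
  B: 89.3 − 2(36.48) = 16.34
  A: 0 + 1(36.48) = 36.48
Total out = 16.34 + 36.48 = 52.82 mol/s.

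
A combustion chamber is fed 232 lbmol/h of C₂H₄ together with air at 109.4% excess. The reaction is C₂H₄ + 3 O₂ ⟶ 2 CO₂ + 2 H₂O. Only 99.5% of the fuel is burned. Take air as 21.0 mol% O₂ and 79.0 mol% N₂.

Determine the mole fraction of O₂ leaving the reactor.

Stoichiometric O₂ = 3 × 232 = 696 lbmol/h; O₂ fed = 696 × 2.094 = 1457 lbmol/h.
N₂ fed = 1457 × 79/21 = 5483 lbmol/h.
Fuel reacted = 0.995 × 232 → ξ = 230.8 lbmol/h.
Outlet (n = n₀ + ν ξ):
  C₂H₄: 232 − 1(230.8) = 1.16
  O₂: 1457 − 3(230.8) = 764.9
  N₂: 5483 (inert)
  CO₂: 0 + 2(230.8) = 461.7
  H₂O: 0 + 2(230.8) = 461.7
Total out = 7172 lbmol/h; y_O₂ = 764.9 / 7172 = 0.1066.

0.107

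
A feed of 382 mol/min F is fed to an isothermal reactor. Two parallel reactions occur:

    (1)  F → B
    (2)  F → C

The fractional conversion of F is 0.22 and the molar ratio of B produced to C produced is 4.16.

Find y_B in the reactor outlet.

0.177

Conversion of F: F consumed = 0.22 × 382 = 84.04 mol/min = 1ξ₁ + 1ξ₂.
Selectivity: 1ξ₁ / (1ξ₂) = 4.16 → ξ₁ = 4.16 ξ₂.
Substitute: (1·4.16 + 1) ξ₂ = 84.04 → ξ₂ = 16.29 mol/min, ξ₁ = 67.75 mol/min.
Outlet amounts (n = n₀ + Σ ν·ξ):
  F: 382 − 1(67.75) − 1(16.29) = 298
  B: 0 + 1(67.75) = 67.75
  C: 0 + 1(16.29) = 16.29
Total out = 382 mol/min; y_B = 67.75 / 382 = 0.1774.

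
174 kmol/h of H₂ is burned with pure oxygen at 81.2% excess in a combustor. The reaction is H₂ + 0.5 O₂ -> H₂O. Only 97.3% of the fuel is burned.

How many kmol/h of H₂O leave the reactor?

Stoichiometric O₂ = 0.5 × 174 = 87 kmol/h; O₂ fed = 87 × 1.812 = 157.6 kmol/h.
Fuel reacted = 0.973 × 174 → ξ = 169.3 kmol/h.
Outlet (n = n₀ + ν ξ):
  H₂: 174 − 1(169.3) = 4.698
  O₂: 157.6 − 0.5(169.3) = 72.99
  H₂O: 0 + 1(169.3) = 169.3

169 kmol/h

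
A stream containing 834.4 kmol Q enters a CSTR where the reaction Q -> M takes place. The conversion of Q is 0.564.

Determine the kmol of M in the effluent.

471 kmol

Q reacted = 0.564 × 834.4 = 470.6 kmol; ν_Q = −1, so ξ = 470.6/1 = 470.6 kmol.
Outlet amounts (n = n₀ + ν ξ):
  Q: 834.4 − 1(470.6) = 363.8
  M: 0 + 1(470.6) = 470.6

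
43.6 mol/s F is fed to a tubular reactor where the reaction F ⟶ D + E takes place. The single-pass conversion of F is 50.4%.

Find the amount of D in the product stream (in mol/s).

F reacted = 0.504 × 43.6 = 21.97 mol/s; ν_F = −1, so ξ = 21.97/1 = 21.97 mol/s.
Outlet amounts (n = n₀ + ν ξ):
  F: 43.6 − 1(21.97) = 21.63
  D: 0 + 1(21.97) = 21.97
  E: 0 + 1(21.97) = 21.97

22 mol/s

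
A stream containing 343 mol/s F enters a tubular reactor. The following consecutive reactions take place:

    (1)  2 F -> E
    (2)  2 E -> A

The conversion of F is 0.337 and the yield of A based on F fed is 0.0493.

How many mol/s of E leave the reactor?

24 mol/s

Conversion of F: F consumed = 2ξ₁ = 0.337 × 343 → ξ₁ = 57.8 mol/s.
Yield of A: 1ξ₂ / 343 = 0.0493 → ξ₂ = 16.91 mol/s.
Outlet amounts (n = n₀ + Σ ν·ξ):
  F: 343 − 2(57.8) = 227.4
  E: 0 + 1(57.8) − 2(16.91) = 23.98
  A: 0 + 1(16.91) = 16.91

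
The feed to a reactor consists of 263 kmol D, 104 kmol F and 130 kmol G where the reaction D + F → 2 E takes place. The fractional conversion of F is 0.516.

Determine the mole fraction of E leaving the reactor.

F reacted = 0.516 × 104 = 53.66 kmol; ν_F = −1, so ξ = 53.66/1 = 53.66 kmol.
Outlet amounts (n = n₀ + ν ξ):
  D: 263 − 1(53.66) = 209.3
  F: 104 − 1(53.66) = 50.34
  E: 0 + 2(53.66) = 107.3
  G: 130 (inert)
Total out = 497 kmol; y_E = 107.3 / 497 = 0.216.

0.216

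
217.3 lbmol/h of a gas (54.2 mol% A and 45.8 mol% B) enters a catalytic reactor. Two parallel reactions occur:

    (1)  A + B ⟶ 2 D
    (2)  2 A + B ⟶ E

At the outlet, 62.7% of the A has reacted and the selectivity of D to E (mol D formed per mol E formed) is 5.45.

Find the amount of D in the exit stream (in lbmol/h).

85.2 lbmol/h

Conversion of A: A consumed = 0.627 × 117.8 = 73.85 lbmol/h = 1ξ₁ + 2ξ₂.
Selectivity: 2ξ₁ / (1ξ₂) = 5.45 → ξ₁ = 2.725 ξ₂.
Substitute: (1·2.725 + 2) ξ₂ = 73.85 → ξ₂ = 15.63 lbmol/h, ξ₁ = 42.59 lbmol/h.
Outlet amounts (n = n₀ + Σ ν·ξ):
  A: 117.8 − 1(42.59) − 2(15.63) = 43.93
  B: 99.52 − 1(42.59) − 1(15.63) = 41.31
  D: 0 + 2(42.59) = 85.18
  E: 0 + 1(15.63) = 15.63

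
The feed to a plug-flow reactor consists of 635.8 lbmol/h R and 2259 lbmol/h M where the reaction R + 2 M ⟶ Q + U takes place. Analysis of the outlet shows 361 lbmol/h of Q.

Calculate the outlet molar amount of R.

For Q: n = n₀ + 1ξ → 361 = 0 + 1ξ, giving ξ = 361 lbmol/h.
Outlet amounts (n = n₀ + ν ξ):
  R: 635.8 − 1(361) = 274.8
  M: 2259 − 2(361) = 1537
  Q: 0 + 1(361) = 361
  U: 0 + 1(361) = 361

275 lbmol/h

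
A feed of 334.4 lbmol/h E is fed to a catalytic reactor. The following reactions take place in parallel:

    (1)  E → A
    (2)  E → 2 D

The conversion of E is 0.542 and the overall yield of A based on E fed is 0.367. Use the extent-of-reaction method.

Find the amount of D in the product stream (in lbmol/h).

Yield of A: 1ξ₁ / 334.4 = 0.367 → ξ₁ = 122.7 lbmol/h.
Conversion of E: 1ξ₁ + 1ξ₂ = 0.542 × 334.4 = 181.2 → ξ₂ = 58.52 lbmol/h.
Outlet amounts (n = n₀ + Σ ν·ξ):
  E: 334.4 − 1(122.7) − 1(58.52) = 153.2
  A: 0 + 1(122.7) = 122.7
  D: 0 + 2(58.52) = 117

117 lbmol/h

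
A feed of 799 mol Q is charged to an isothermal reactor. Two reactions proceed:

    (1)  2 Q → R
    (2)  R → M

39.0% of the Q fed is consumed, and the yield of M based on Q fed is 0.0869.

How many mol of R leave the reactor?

Conversion of Q: Q consumed = 2ξ₁ = 0.39 × 799 → ξ₁ = 155.8 mol.
Yield of M: 1ξ₂ / 799 = 0.0869 → ξ₂ = 69.43 mol.
Outlet amounts (n = n₀ + Σ ν·ξ):
  Q: 799 − 2(155.8) = 487.4
  R: 0 + 1(155.8) − 1(69.43) = 86.37
  M: 0 + 1(69.43) = 69.43

86.4 mol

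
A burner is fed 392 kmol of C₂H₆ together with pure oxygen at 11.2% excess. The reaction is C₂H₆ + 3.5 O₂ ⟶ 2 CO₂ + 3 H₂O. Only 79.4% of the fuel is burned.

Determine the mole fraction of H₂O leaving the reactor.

Stoichiometric O₂ = 3.5 × 392 = 1372 kmol; O₂ fed = 1372 × 1.112 = 1526 kmol.
Fuel reacted = 0.794 × 392 → ξ = 311.2 kmol.
Outlet (n = n₀ + ν ξ):
  C₂H₆: 392 − 1(311.2) = 80.75
  O₂: 1526 − 3.5(311.2) = 436.3
  CO₂: 0 + 2(311.2) = 622.5
  H₂O: 0 + 3(311.2) = 933.7
Total out = 2073 kmol; y_H₂O = 933.7 / 2073 = 0.4504.

0.45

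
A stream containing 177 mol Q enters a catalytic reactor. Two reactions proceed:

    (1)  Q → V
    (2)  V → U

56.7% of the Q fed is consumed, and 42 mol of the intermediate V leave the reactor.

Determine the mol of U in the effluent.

Conversion of Q: Q consumed = 1ξ₁ = 0.567 × 177 → ξ₁ = 100.4 mol.
V balance: n_V = 0 + 1ξ₁ − 1ξ₂ = 42 → ξ₂ = (1·100.4 − 42)/1 = 58.36 mol.
Outlet amounts (n = n₀ + Σ ν·ξ):
  Q: 177 − 1(100.4) = 76.64
  V: 0 + 1(100.4) − 1(58.36) = 42
  U: 0 + 1(58.36) = 58.36

58.4 mol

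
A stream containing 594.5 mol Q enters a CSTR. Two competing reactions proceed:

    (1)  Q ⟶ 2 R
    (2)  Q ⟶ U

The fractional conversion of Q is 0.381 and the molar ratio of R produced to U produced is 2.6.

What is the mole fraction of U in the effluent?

Conversion of Q: Q consumed = 0.381 × 594.5 = 226.5 mol = 1ξ₁ + 1ξ₂.
Selectivity: 2ξ₁ / (1ξ₂) = 2.6 → ξ₁ = 1.3 ξ₂.
Substitute: (1·1.3 + 1) ξ₂ = 226.5 → ξ₂ = 98.48 mol, ξ₁ = 128 mol.
Outlet amounts (n = n₀ + Σ ν·ξ):
  Q: 594.5 − 1(128) − 1(98.48) = 368
  R: 0 + 2(128) = 256
  U: 0 + 1(98.48) = 98.48
Total out = 722.5 mol; y_U = 98.48 / 722.5 = 0.1363.

0.136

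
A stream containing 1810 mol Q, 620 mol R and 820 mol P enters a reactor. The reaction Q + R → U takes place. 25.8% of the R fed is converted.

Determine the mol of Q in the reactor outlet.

1650 mol

R reacted = 0.258 × 620 = 160 mol; ν_R = −1, so ξ = 160/1 = 160 mol.
Outlet amounts (n = n₀ + ν ξ):
  Q: 1810 − 1(160) = 1650
  R: 620 − 1(160) = 460
  U: 0 + 1(160) = 160
  P: 820 (inert)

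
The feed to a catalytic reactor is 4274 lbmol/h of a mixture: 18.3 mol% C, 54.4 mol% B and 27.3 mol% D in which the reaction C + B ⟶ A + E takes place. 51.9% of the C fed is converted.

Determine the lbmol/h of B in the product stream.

C reacted = 0.519 × 782.1 = 405.9 lbmol/h; ν_C = −1, so ξ = 405.9/1 = 405.9 lbmol/h.
Outlet amounts (n = n₀ + ν ξ):
  C: 782.1 − 1(405.9) = 376.2
  B: 2325 − 1(405.9) = 1919
  A: 0 + 1(405.9) = 405.9
  E: 0 + 1(405.9) = 405.9
  D: 1167 (inert)

1920 lbmol/h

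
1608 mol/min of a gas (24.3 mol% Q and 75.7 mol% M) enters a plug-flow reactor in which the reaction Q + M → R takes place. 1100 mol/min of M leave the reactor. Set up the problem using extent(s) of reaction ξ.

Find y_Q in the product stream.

For M: n = n₀ − 1ξ → 1100 = 1217 − 1ξ, giving ξ = 117.3 mol/min.
Outlet amounts (n = n₀ + ν ξ):
  Q: 390.7 − 1(117.3) = 273.5
  M: 1217 − 1(117.3) = 1100
  R: 0 + 1(117.3) = 117.3
Total out = 1491 mol/min; y_Q = 273.5 / 1491 = 0.1835.

0.183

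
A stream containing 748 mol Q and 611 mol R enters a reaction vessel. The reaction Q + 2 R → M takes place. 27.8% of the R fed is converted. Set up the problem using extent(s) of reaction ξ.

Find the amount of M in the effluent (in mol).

84.9 mol

R reacted = 0.278 × 611 = 169.9 mol; ν_R = −2, so ξ = 169.9/2 = 84.93 mol.
Outlet amounts (n = n₀ + ν ξ):
  Q: 748 − 1(84.93) = 663.1
  R: 611 − 2(84.93) = 441.1
  M: 0 + 1(84.93) = 84.93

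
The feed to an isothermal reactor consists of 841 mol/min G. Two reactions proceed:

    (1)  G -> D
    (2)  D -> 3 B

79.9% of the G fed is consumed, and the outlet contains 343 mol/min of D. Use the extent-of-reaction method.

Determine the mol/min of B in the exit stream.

Conversion of G: G consumed = 1ξ₁ = 0.799 × 841 → ξ₁ = 672 mol/min.
D balance: n_D = 0 + 1ξ₁ − 1ξ₂ = 343 → ξ₂ = (1·672 − 343)/1 = 329 mol/min.
Outlet amounts (n = n₀ + Σ ν·ξ):
  G: 841 − 1(672) = 169
  D: 0 + 1(672) − 1(329) = 343
  B: 0 + 3(329) = 986.9

987 mol/min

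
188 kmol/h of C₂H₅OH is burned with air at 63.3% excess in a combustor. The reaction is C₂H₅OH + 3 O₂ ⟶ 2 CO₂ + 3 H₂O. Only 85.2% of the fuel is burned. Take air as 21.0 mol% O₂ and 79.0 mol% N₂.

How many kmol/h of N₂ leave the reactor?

Stoichiometric O₂ = 3 × 188 = 564 kmol/h; O₂ fed = 564 × 1.633 = 921 kmol/h.
N₂ fed = 921 × 79/21 = 3465 kmol/h.
Fuel reacted = 0.852 × 188 → ξ = 160.2 kmol/h.
Outlet (n = n₀ + ν ξ):
  C₂H₅OH: 188 − 1(160.2) = 27.82
  O₂: 921 − 3(160.2) = 440.5
  N₂: 3465 (inert)
  CO₂: 0 + 2(160.2) = 320.4
  H₂O: 0 + 3(160.2) = 480.5

3460 kmol/h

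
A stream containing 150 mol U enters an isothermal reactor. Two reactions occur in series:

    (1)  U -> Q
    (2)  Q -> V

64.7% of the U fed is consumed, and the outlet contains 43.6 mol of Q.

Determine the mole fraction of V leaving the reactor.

Conversion of U: U consumed = 1ξ₁ = 0.647 × 150 → ξ₁ = 97.05 mol.
Q balance: n_Q = 0 + 1ξ₁ − 1ξ₂ = 43.6 → ξ₂ = (1·97.05 − 43.6)/1 = 53.45 mol.
Outlet amounts (n = n₀ + Σ ν·ξ):
  U: 150 − 1(97.05) = 52.95
  Q: 0 + 1(97.05) − 1(53.45) = 43.6
  V: 0 + 1(53.45) = 53.45
Total out = 150 mol; y_V = 53.45 / 150 = 0.3563.

0.356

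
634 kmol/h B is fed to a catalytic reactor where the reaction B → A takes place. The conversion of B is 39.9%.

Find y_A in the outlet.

B reacted = 0.399 × 634 = 253 kmol/h; ν_B = −1, so ξ = 253/1 = 253 kmol/h.
Outlet amounts (n = n₀ + ν ξ):
  B: 634 − 1(253) = 381
  A: 0 + 1(253) = 253
Total out = 634 kmol/h; y_A = 253 / 634 = 0.399.

0.399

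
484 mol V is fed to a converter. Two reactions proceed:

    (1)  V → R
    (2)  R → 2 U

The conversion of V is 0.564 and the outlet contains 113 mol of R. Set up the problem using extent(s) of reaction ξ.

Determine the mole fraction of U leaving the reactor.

Conversion of V: V consumed = 1ξ₁ = 0.564 × 484 → ξ₁ = 273 mol.
R balance: n_R = 0 + 1ξ₁ − 1ξ₂ = 113 → ξ₂ = (1·273 − 113)/1 = 160 mol.
Outlet amounts (n = n₀ + Σ ν·ξ):
  V: 484 − 1(273) = 211
  R: 0 + 1(273) − 1(160) = 113
  U: 0 + 2(160) = 320
Total out = 644 mol; y_U = 320 / 644 = 0.4968.

0.497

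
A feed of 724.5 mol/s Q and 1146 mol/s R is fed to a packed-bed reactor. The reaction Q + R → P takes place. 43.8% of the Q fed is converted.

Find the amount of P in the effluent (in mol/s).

Q reacted = 0.438 × 724.5 = 317.3 mol/s; ν_Q = −1, so ξ = 317.3/1 = 317.3 mol/s.
Outlet amounts (n = n₀ + ν ξ):
  Q: 724.5 − 1(317.3) = 407.2
  R: 1146 − 1(317.3) = 828.7
  P: 0 + 1(317.3) = 317.3

317 mol/s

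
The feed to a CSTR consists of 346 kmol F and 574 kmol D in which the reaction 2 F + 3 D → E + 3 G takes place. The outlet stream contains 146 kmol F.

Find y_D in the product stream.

0.334

For F: n = n₀ − 2ξ → 146 = 346 − 2ξ, giving ξ = 100 kmol.
Outlet amounts (n = n₀ + ν ξ):
  F: 346 − 2(100) = 146
  D: 574 − 3(100) = 274
  E: 0 + 1(100) = 100
  G: 0 + 3(100) = 300
Total out = 820 kmol; y_D = 274 / 820 = 0.3341.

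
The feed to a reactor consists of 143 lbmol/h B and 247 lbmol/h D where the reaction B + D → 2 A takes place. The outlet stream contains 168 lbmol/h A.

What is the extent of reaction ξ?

For A: n = n₀ + 2ξ → 168 = 0 + 2ξ, giving ξ = 84 lbmol/h.
Outlet amounts (n = n₀ + ν ξ):
  B: 143 − 1(84) = 59
  D: 247 − 1(84) = 163
  A: 0 + 2(84) = 168

ξ = 84 lbmol/h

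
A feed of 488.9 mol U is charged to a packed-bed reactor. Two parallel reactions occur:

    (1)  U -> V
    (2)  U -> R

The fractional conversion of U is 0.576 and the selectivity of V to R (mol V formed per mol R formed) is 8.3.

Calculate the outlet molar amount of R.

30.3 mol

Conversion of U: U consumed = 0.576 × 488.9 = 281.6 mol = 1ξ₁ + 1ξ₂.
Selectivity: 1ξ₁ / (1ξ₂) = 8.3 → ξ₁ = 8.3 ξ₂.
Substitute: (1·8.3 + 1) ξ₂ = 281.6 → ξ₂ = 30.28 mol, ξ₁ = 251.3 mol.
Outlet amounts (n = n₀ + Σ ν·ξ):
  U: 488.9 − 1(251.3) − 1(30.28) = 207.3
  V: 0 + 1(251.3) = 251.3
  R: 0 + 1(30.28) = 30.28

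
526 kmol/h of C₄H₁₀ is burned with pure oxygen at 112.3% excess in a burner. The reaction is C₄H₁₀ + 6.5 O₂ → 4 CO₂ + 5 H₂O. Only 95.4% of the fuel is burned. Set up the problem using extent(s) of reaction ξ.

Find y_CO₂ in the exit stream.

Stoichiometric O₂ = 6.5 × 526 = 3419 kmol/h; O₂ fed = 3419 × 2.123 = 7259 kmol/h.
Fuel reacted = 0.954 × 526 → ξ = 501.8 kmol/h.
Outlet (n = n₀ + ν ξ):
  C₄H₁₀: 526 − 1(501.8) = 24.2
  O₂: 7259 − 6.5(501.8) = 3997
  CO₂: 0 + 4(501.8) = 2007
  H₂O: 0 + 5(501.8) = 2509
Total out = 8537 kmol/h; y_CO₂ = 2007 / 8537 = 0.2351.

0.235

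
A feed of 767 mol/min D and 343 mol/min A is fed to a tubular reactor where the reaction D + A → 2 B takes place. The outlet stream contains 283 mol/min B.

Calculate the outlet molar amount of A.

202 mol/min

For B: n = n₀ + 2ξ → 283 = 0 + 2ξ, giving ξ = 141.5 mol/min.
Outlet amounts (n = n₀ + ν ξ):
  D: 767 − 1(141.5) = 625.5
  A: 343 − 1(141.5) = 201.5
  B: 0 + 2(141.5) = 283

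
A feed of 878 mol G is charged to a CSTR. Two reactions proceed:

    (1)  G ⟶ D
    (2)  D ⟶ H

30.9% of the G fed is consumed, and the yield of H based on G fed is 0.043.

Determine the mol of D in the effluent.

Conversion of G: G consumed = 1ξ₁ = 0.309 × 878 → ξ₁ = 271.3 mol.
Yield of H: 1ξ₂ / 878 = 0.043 → ξ₂ = 37.75 mol.
Outlet amounts (n = n₀ + Σ ν·ξ):
  G: 878 − 1(271.3) = 606.7
  D: 0 + 1(271.3) − 1(37.75) = 233.5
  H: 0 + 1(37.75) = 37.75

234 mol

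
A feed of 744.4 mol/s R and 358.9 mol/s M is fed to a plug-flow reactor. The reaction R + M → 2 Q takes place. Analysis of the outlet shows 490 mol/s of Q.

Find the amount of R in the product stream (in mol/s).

For Q: n = n₀ + 2ξ → 490 = 0 + 2ξ, giving ξ = 245 mol/s.
Outlet amounts (n = n₀ + ν ξ):
  R: 744.4 − 1(245) = 499.4
  M: 358.9 − 1(245) = 113.9
  Q: 0 + 2(245) = 490

499 mol/s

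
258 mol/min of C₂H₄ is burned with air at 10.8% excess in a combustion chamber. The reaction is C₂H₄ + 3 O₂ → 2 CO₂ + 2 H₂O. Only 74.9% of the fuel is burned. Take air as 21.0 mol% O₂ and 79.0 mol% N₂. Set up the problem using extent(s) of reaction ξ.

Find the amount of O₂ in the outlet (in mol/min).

Stoichiometric O₂ = 3 × 258 = 774 mol/min; O₂ fed = 774 × 1.108 = 857.6 mol/min.
N₂ fed = 857.6 × 79/21 = 3226 mol/min.
Fuel reacted = 0.749 × 258 → ξ = 193.2 mol/min.
Outlet (n = n₀ + ν ξ):
  C₂H₄: 258 − 1(193.2) = 64.76
  O₂: 857.6 − 3(193.2) = 277.9
  N₂: 3226 (inert)
  CO₂: 0 + 2(193.2) = 386.5
  H₂O: 0 + 2(193.2) = 386.5

278 mol/min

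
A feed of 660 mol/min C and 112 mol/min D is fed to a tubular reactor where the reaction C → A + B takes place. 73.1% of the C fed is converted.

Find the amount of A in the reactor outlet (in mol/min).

482 mol/min

C reacted = 0.731 × 660 = 482.5 mol/min; ν_C = −1, so ξ = 482.5/1 = 482.5 mol/min.
Outlet amounts (n = n₀ + ν ξ):
  C: 660 − 1(482.5) = 177.5
  A: 0 + 1(482.5) = 482.5
  B: 0 + 1(482.5) = 482.5
  D: 112 (inert)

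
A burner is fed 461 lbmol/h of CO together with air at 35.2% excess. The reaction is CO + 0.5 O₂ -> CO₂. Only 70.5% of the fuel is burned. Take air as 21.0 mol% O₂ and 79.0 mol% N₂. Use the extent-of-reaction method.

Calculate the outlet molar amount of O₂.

149 lbmol/h

Stoichiometric O₂ = 0.5 × 461 = 230.5 lbmol/h; O₂ fed = 230.5 × 1.352 = 311.6 lbmol/h.
N₂ fed = 311.6 × 79/21 = 1172 lbmol/h.
Fuel reacted = 0.705 × 461 → ξ = 325 lbmol/h.
Outlet (n = n₀ + ν ξ):
  CO: 461 − 1(325) = 136
  O₂: 311.6 − 0.5(325) = 149.1
  N₂: 1172 (inert)
  CO₂: 0 + 1(325) = 325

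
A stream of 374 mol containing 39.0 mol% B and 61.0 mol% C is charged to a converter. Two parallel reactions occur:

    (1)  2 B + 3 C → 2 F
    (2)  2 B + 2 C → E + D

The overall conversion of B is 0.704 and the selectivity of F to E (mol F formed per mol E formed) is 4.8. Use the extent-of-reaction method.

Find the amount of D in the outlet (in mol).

Conversion of B: B consumed = 0.704 × 145.9 = 102.7 mol = 2ξ₁ + 2ξ₂.
Selectivity: 2ξ₁ / (1ξ₂) = 4.8 → ξ₁ = 2.4 ξ₂.
Substitute: (2·2.4 + 2) ξ₂ = 102.7 → ξ₂ = 15.1 mol, ξ₁ = 36.24 mol.
Outlet amounts (n = n₀ + Σ ν·ξ):
  B: 145.9 − 2(36.24) − 2(15.1) = 43.17
  C: 228.1 − 3(36.24) − 2(15.1) = 89.21
  F: 0 + 2(36.24) = 72.48
  E: 0 + 1(15.1) = 15.1
  D: 0 + 1(15.1) = 15.1

15.1 mol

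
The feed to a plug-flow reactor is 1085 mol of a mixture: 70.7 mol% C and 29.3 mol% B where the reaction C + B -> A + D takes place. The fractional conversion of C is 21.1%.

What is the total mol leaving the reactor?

1080 mol

C reacted = 0.211 × 767.1 = 161.9 mol; ν_C = −1, so ξ = 161.9/1 = 161.9 mol.
Outlet amounts (n = n₀ + ν ξ):
  C: 767.1 − 1(161.9) = 605.2
  B: 317.9 − 1(161.9) = 156
  A: 0 + 1(161.9) = 161.9
  D: 0 + 1(161.9) = 161.9
Total out = 605.2 + 156 + 161.9 + 161.9 = 1085 mol.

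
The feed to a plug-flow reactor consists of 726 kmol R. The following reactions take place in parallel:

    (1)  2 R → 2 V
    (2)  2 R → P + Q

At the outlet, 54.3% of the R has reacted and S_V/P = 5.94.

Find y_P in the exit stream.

Conversion of R: R consumed = 0.543 × 726 = 394.2 kmol = 2ξ₁ + 2ξ₂.
Selectivity: 2ξ₁ / (1ξ₂) = 5.94 → ξ₁ = 2.97 ξ₂.
Substitute: (2·2.97 + 2) ξ₂ = 394.2 → ξ₂ = 49.65 kmol, ξ₁ = 147.5 kmol.
Outlet amounts (n = n₀ + Σ ν·ξ):
  R: 726 − 2(147.5) − 2(49.65) = 331.8
  V: 0 + 2(147.5) = 294.9
  P: 0 + 1(49.65) = 49.65
  Q: 0 + 1(49.65) = 49.65
Total out = 726 kmol; y_P = 49.65 / 726 = 0.06839.

0.0684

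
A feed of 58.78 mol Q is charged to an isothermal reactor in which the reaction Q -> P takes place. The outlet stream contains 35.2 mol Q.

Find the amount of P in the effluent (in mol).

23.6 mol

For Q: n = n₀ − 1ξ → 35.2 = 58.78 − 1ξ, giving ξ = 23.58 mol.
Outlet amounts (n = n₀ + ν ξ):
  Q: 58.78 − 1(23.58) = 35.2
  P: 0 + 1(23.58) = 23.58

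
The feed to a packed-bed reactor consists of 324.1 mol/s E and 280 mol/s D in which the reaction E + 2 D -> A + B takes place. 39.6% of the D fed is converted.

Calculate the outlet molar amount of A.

D reacted = 0.396 × 280 = 110.9 mol/s; ν_D = −2, so ξ = 110.9/2 = 55.44 mol/s.
Outlet amounts (n = n₀ + ν ξ):
  E: 324.1 − 1(55.44) = 268.7
  D: 280 − 2(55.44) = 169.1
  A: 0 + 1(55.44) = 55.44
  B: 0 + 1(55.44) = 55.44

55.4 mol/s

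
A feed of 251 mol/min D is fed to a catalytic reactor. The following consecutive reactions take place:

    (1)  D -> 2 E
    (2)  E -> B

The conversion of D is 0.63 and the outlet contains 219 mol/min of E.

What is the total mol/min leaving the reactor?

409 mol/min

Conversion of D: D consumed = 1ξ₁ = 0.63 × 251 → ξ₁ = 158.1 mol/min.
E balance: n_E = 0 + 2ξ₁ − 1ξ₂ = 219 → ξ₂ = (2·158.1 − 219)/1 = 97.26 mol/min.
Outlet amounts (n = n₀ + Σ ν·ξ):
  D: 251 − 1(158.1) = 92.87
  E: 0 + 2(158.1) − 1(97.26) = 219
  B: 0 + 1(97.26) = 97.26
Total out = 92.87 + 219 + 97.26 = 409.1 mol/min.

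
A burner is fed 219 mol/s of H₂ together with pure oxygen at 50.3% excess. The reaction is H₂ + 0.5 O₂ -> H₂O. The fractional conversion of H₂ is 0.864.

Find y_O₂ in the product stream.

0.242

Stoichiometric O₂ = 0.5 × 219 = 109.5 mol/s; O₂ fed = 109.5 × 1.503 = 164.6 mol/s.
Fuel reacted = 0.864 × 219 → ξ = 189.2 mol/s.
Outlet (n = n₀ + ν ξ):
  H₂: 219 − 1(189.2) = 29.78
  O₂: 164.6 − 0.5(189.2) = 69.97
  H₂O: 0 + 1(189.2) = 189.2
Total out = 289 mol/s; y_O₂ = 69.97 / 289 = 0.2421.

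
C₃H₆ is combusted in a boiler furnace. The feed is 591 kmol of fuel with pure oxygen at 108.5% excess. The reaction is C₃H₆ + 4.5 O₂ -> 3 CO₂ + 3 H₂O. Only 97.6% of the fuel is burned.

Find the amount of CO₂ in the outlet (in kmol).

Stoichiometric O₂ = 4.5 × 591 = 2660 kmol; O₂ fed = 2660 × 2.085 = 5545 kmol.
Fuel reacted = 0.976 × 591 → ξ = 576.8 kmol.
Outlet (n = n₀ + ν ξ):
  C₃H₆: 591 − 1(576.8) = 14.18
  O₂: 5545 − 4.5(576.8) = 2949
  CO₂: 0 + 3(576.8) = 1730
  H₂O: 0 + 3(576.8) = 1730

1730 kmol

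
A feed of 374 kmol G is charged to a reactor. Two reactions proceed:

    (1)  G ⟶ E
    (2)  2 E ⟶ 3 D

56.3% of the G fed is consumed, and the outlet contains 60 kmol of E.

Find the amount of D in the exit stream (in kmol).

226 kmol

Conversion of G: G consumed = 1ξ₁ = 0.563 × 374 → ξ₁ = 210.6 kmol.
E balance: n_E = 0 + 1ξ₁ − 2ξ₂ = 60 → ξ₂ = (1·210.6 − 60)/2 = 75.28 kmol.
Outlet amounts (n = n₀ + Σ ν·ξ):
  G: 374 − 1(210.6) = 163.4
  E: 0 + 1(210.6) − 2(75.28) = 60
  D: 0 + 3(75.28) = 225.8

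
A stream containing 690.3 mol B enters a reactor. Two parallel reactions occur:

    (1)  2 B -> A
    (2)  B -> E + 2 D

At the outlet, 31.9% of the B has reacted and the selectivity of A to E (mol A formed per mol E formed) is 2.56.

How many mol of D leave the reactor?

72 mol

Conversion of B: B consumed = 0.319 × 690.3 = 220.2 mol = 2ξ₁ + 1ξ₂.
Selectivity: 1ξ₁ / (1ξ₂) = 2.56 → ξ₁ = 2.56 ξ₂.
Substitute: (2·2.56 + 1) ξ₂ = 220.2 → ξ₂ = 35.98 mol, ξ₁ = 92.11 mol.
Outlet amounts (n = n₀ + Σ ν·ξ):
  B: 690.3 − 2(92.11) − 1(35.98) = 470.1
  A: 0 + 1(92.11) = 92.11
  E: 0 + 1(35.98) = 35.98
  D: 0 + 2(35.98) = 71.96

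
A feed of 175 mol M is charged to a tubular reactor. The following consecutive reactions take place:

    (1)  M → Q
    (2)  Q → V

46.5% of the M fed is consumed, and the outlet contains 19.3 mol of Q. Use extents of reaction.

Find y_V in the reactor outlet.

0.355

Conversion of M: M consumed = 1ξ₁ = 0.465 × 175 → ξ₁ = 81.38 mol.
Q balance: n_Q = 0 + 1ξ₁ − 1ξ₂ = 19.3 → ξ₂ = (1·81.38 − 19.3)/1 = 62.08 mol.
Outlet amounts (n = n₀ + Σ ν·ξ):
  M: 175 − 1(81.38) = 93.62
  Q: 0 + 1(81.38) − 1(62.08) = 19.3
  V: 0 + 1(62.08) = 62.08
Total out = 175 mol; y_V = 62.08 / 175 = 0.3547.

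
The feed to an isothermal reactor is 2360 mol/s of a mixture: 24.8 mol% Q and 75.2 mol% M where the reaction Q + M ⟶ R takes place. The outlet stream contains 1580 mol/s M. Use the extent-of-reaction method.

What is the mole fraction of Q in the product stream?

For M: n = n₀ − 1ξ → 1580 = 1775 − 1ξ, giving ξ = 194.7 mol/s.
Outlet amounts (n = n₀ + ν ξ):
  Q: 585.3 − 1(194.7) = 390.6
  M: 1775 − 1(194.7) = 1580
  R: 0 + 1(194.7) = 194.7
Total out = 2165 mol/s; y_Q = 390.6 / 2165 = 0.1804.

0.18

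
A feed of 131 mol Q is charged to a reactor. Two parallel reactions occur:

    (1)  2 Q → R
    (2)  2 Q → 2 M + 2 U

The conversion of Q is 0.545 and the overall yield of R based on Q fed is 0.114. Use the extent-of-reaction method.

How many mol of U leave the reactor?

41.5 mol

Yield of R: 1ξ₁ / 131 = 0.114 → ξ₁ = 14.93 mol.
Conversion of Q: 2ξ₁ + 2ξ₂ = 0.545 × 131 = 71.4 → ξ₂ = 20.76 mol.
Outlet amounts (n = n₀ + Σ ν·ξ):
  Q: 131 − 2(14.93) − 2(20.76) = 59.6
  R: 0 + 1(14.93) = 14.93
  M: 0 + 2(20.76) = 41.53
  U: 0 + 2(20.76) = 41.53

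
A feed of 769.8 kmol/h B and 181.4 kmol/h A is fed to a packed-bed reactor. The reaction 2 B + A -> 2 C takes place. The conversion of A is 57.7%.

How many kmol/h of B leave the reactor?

A reacted = 0.577 × 181.4 = 104.7 kmol/h; ν_A = −1, so ξ = 104.7/1 = 104.7 kmol/h.
Outlet amounts (n = n₀ + ν ξ):
  B: 769.8 − 2(104.7) = 560.5
  A: 181.4 − 1(104.7) = 76.73
  C: 0 + 2(104.7) = 209.3

560 kmol/h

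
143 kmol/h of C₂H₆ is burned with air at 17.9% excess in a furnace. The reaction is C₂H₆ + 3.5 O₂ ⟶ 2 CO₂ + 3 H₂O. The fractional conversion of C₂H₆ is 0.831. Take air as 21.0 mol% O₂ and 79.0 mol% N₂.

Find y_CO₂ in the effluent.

0.0789

Stoichiometric O₂ = 3.5 × 143 = 500.5 kmol/h; O₂ fed = 500.5 × 1.179 = 590.1 kmol/h.
N₂ fed = 590.1 × 79/21 = 2220 kmol/h.
Fuel reacted = 0.831 × 143 → ξ = 118.8 kmol/h.
Outlet (n = n₀ + ν ξ):
  C₂H₆: 143 − 1(118.8) = 24.17
  O₂: 590.1 − 3.5(118.8) = 174.2
  N₂: 2220 (inert)
  CO₂: 0 + 2(118.8) = 237.7
  H₂O: 0 + 3(118.8) = 356.5
Total out = 3012 kmol/h; y_CO₂ = 237.7 / 3012 = 0.0789.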